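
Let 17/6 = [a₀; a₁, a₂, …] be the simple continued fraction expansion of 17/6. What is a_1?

1

Repeatedly divide and take the remainder:
17 ÷ 6 → quotient 2, remainder 5
6 ÷ 5 → quotient 1, remainder 1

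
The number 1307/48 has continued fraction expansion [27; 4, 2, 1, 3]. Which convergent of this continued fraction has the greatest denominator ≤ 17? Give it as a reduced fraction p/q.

354/13

a_0 = 27: 27/1  (≤ bound)
a_1 = 4: 109/4  (≤ bound)
a_2 = 2: 245/9  (≤ bound)
a_3 = 1: 354/13  (≤ bound)
a_4 = 3: 1307/48  (> 17, stop)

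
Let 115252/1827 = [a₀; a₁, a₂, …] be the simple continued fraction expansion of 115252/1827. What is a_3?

15

115252 = 63·1827 + 151, so a_0 = 63
1827 = 12·151 + 15, so a_1 = 12
151 = 10·15 + 1, so a_2 = 10
15 = 15·1 + 0, so a_3 = 15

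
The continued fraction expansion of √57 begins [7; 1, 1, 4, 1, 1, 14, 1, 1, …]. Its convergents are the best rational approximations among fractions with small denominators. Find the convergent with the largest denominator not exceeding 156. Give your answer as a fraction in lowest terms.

151/20

a_0 = 7: 7/1  (≤ bound)
a_1 = 1: 8/1  (≤ bound)
a_2 = 1: 15/2  (≤ bound)
a_3 = 4: 68/9  (≤ bound)
a_4 = 1: 83/11  (≤ bound)
a_5 = 1: 151/20  (≤ bound)
a_6 = 14: 2197/291  (> 156, stop)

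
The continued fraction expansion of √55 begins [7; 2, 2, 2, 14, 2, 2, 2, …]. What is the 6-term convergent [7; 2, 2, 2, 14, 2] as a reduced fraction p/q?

2655/358

Starting at the tail and folding back:
Start with 2.
14 + 1/(2/1) = 14 + 1/2 = 29/2
2 + 1/(29/2) = 2 + 2/29 = 60/29
2 + 1/(60/29) = 2 + 29/60 = 149/60
2 + 1/(149/60) = 2 + 60/149 = 358/149
7 + 1/(358/149) = 7 + 149/358 = 2655/358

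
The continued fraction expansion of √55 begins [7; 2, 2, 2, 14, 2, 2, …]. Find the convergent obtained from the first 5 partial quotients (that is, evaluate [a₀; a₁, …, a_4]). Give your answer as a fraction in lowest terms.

a_0 = 7: 7/1
a_1 = 2: 15/2
a_2 = 2: 37/5
a_3 = 2: 89/12
a_4 = 14: 1283/173

1283/173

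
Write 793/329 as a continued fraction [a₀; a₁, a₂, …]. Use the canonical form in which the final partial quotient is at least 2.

[2; 2, 2, 3, 2, 8]

⌊793/329⌋ = 2, remainder 135
⌊329/135⌋ = 2, remainder 59
⌊135/59⌋ = 2, remainder 17
⌊59/17⌋ = 3, remainder 8
⌊17/8⌋ = 2, remainder 1
⌊8/1⌋ = 8, remainder 0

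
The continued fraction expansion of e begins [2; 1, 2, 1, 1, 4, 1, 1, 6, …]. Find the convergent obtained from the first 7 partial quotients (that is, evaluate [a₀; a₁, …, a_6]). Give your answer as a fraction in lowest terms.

Use the convergent recurrence hₖ = aₖ·hₖ₋₁ + hₖ₋₂ (and likewise for the denominators kₖ):
a_0 = 2: 2/1
a_1 = 1: 3/1
a_2 = 2: 8/3
a_3 = 1: 11/4
a_4 = 1: 19/7
a_5 = 4: 87/32
a_6 = 1: 106/39

106/39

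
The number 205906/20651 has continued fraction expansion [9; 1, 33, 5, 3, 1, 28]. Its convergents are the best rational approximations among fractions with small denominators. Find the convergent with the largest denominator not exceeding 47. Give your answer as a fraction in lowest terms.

a_0 = 9: 9/1  (≤ bound)
a_1 = 1: 10/1  (≤ bound)
a_2 = 33: 339/34  (≤ bound)
a_3 = 5: 1705/171  (> 47, stop)

339/34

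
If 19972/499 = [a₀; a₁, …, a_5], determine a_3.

Apply division with remainder until the remainder is 0:
19972 = 40·499 + 12, so a_0 = 40
499 = 41·12 + 7, so a_1 = 41
12 = 1·7 + 5, so a_2 = 1
7 = 1·5 + 2, so a_3 = 1

1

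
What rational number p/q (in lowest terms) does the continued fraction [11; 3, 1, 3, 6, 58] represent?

Start with 58.
6 + 1/(58/1) = 6 + 1/58 = 349/58
3 + 1/(349/58) = 3 + 58/349 = 1105/349
1 + 1/(1105/349) = 1 + 349/1105 = 1454/1105
3 + 1/(1454/1105) = 3 + 1105/1454 = 5467/1454
11 + 1/(5467/1454) = 11 + 1454/5467 = 61591/5467

61591/5467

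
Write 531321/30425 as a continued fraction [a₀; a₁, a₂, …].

[17; 2, 6, 3, 5, 46, 3]

531321 ÷ 30425 → quotient 17, remainder 14096
30425 ÷ 14096 → quotient 2, remainder 2233
14096 ÷ 2233 → quotient 6, remainder 698
2233 ÷ 698 → quotient 3, remainder 139
698 ÷ 139 → quotient 5, remainder 3
139 ÷ 3 → quotient 46, remainder 1
3 ÷ 1 → quotient 3, remainder 0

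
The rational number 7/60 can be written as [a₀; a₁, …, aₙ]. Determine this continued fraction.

[0; 8, 1, 1, 3]

⌊7/60⌋ = 0, remainder 7
⌊60/7⌋ = 8, remainder 4
⌊7/4⌋ = 1, remainder 3
⌊4/3⌋ = 1, remainder 1
⌊3/1⌋ = 3, remainder 0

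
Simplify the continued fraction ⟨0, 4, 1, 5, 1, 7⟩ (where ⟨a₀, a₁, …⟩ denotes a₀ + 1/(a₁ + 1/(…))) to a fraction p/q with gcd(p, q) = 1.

55/267

a_0 = 0: 0/1
a_1 = 4: 1/4
a_2 = 1: 1/5
a_3 = 5: 6/29
a_4 = 1: 7/34
a_5 = 7: 55/267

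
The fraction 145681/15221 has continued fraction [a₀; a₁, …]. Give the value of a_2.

1

145681 = 9·15221 + 8692, so a_0 = 9
15221 = 1·8692 + 6529, so a_1 = 1
8692 = 1·6529 + 2163, so a_2 = 1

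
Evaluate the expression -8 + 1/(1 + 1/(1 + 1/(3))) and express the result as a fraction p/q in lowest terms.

Compute successive convergents:
a_0 = -8: -8/1
a_1 = 1: -7/1
a_2 = 1: -15/2
a_3 = 3: -52/7

-52/7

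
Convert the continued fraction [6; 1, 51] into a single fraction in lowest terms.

363/52

a_0 = 6: 6/1
a_1 = 1: 7/1
a_2 = 51: 363/52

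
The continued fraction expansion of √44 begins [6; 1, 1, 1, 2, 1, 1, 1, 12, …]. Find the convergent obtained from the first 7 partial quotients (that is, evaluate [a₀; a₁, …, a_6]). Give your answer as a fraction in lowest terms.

Collapse the nested fraction from the inside out:
Start with 1.
1 + 1/(1/1) = 1 + 1/1 = 2/1
2 + 1/(2/1) = 2 + 1/2 = 5/2
1 + 1/(5/2) = 1 + 2/5 = 7/5
1 + 1/(7/5) = 1 + 5/7 = 12/7
1 + 1/(12/7) = 1 + 7/12 = 19/12
6 + 1/(19/12) = 6 + 12/19 = 126/19

126/19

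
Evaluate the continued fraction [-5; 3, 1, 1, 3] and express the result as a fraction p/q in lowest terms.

-118/25

a_0 = -5: -5/1
a_1 = 3: -14/3
a_2 = 1: -19/4
a_3 = 1: -33/7
a_4 = 3: -118/25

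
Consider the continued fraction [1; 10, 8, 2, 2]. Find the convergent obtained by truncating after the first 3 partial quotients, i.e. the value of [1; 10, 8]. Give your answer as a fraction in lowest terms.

Build up convergents one term at a time:
a_0 = 1: 1/1
a_1 = 10: 11/10
a_2 = 8: 89/81

89/81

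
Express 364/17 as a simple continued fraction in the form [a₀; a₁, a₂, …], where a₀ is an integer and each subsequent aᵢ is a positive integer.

Run the Euclidean algorithm, recording each quotient:
⌊364/17⌋ = 21, remainder 7
⌊17/7⌋ = 2, remainder 3
⌊7/3⌋ = 2, remainder 1
⌊3/1⌋ = 3, remainder 0

[21; 2, 2, 3]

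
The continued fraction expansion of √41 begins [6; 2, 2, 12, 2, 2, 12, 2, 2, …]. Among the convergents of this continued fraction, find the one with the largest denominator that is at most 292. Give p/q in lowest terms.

List convergents until the denominator exceeds the bound:
a_0 = 6: 6/1  (≤ bound)
a_1 = 2: 13/2  (≤ bound)
a_2 = 2: 32/5  (≤ bound)
a_3 = 12: 397/62  (≤ bound)
a_4 = 2: 826/129  (≤ bound)
a_5 = 2: 2049/320  (> 292, stop)

826/129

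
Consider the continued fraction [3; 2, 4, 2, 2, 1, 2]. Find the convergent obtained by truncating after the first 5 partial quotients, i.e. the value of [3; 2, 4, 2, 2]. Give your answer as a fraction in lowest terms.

169/49

Start with 2.
2 + 1/(2/1) = 2 + 1/2 = 5/2
4 + 1/(5/2) = 4 + 2/5 = 22/5
2 + 1/(22/5) = 2 + 5/22 = 49/22
3 + 1/(49/22) = 3 + 22/49 = 169/49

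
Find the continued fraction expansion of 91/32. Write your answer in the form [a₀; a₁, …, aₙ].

91 = 2·32 + 27, so a_0 = 2
32 = 1·27 + 5, so a_1 = 1
27 = 5·5 + 2, so a_2 = 5
5 = 2·2 + 1, so a_3 = 2
2 = 2·1 + 0, so a_4 = 2

[2; 1, 5, 2, 2]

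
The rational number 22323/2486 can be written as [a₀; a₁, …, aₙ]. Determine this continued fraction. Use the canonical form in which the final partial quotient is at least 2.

Repeatedly divide and take the remainder:
⌊22323/2486⌋ = 8, remainder 2435
⌊2486/2435⌋ = 1, remainder 51
⌊2435/51⌋ = 47, remainder 38
⌊51/38⌋ = 1, remainder 13
⌊38/13⌋ = 2, remainder 12
⌊13/12⌋ = 1, remainder 1
⌊12/1⌋ = 12, remainder 0

[8; 1, 47, 1, 2, 1, 12]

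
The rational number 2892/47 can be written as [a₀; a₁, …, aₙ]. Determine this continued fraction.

Run the Euclidean algorithm, recording each quotient:
2892 = 61·47 + 25, so a_0 = 61
47 = 1·25 + 22, so a_1 = 1
25 = 1·22 + 3, so a_2 = 1
22 = 7·3 + 1, so a_3 = 7
3 = 3·1 + 0, so a_4 = 3

[61; 1, 1, 7, 3]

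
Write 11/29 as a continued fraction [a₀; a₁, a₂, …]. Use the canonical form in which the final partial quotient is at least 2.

[0; 2, 1, 1, 1, 3]

⌊11/29⌋ = 0, remainder 11
⌊29/11⌋ = 2, remainder 7
⌊11/7⌋ = 1, remainder 4
⌊7/4⌋ = 1, remainder 3
⌊4/3⌋ = 1, remainder 1
⌊3/1⌋ = 3, remainder 0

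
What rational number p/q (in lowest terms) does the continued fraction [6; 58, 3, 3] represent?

Collapse the nested fraction from the inside out:
Start with 3.
3 + 1/(3/1) = 3 + 1/3 = 10/3
58 + 1/(10/3) = 58 + 3/10 = 583/10
6 + 1/(583/10) = 6 + 10/583 = 3508/583

3508/583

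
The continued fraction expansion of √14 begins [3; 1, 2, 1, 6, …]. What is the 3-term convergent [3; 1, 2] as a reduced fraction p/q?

a_0 = 3: 3/1
a_1 = 1: 4/1
a_2 = 2: 11/3

11/3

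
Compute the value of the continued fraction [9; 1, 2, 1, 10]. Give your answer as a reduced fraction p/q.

419/43

Work from the innermost term outward:
Start with 10.
1 + 1/(10/1) = 1 + 1/10 = 11/10
2 + 1/(11/10) = 2 + 10/11 = 32/11
1 + 1/(32/11) = 1 + 11/32 = 43/32
9 + 1/(43/32) = 9 + 32/43 = 419/43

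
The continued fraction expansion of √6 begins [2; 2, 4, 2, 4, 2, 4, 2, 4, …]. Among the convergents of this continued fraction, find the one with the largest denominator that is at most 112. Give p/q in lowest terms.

218/89

List convergents until the denominator exceeds the bound:
a_0 = 2: 2/1  (≤ bound)
a_1 = 2: 5/2  (≤ bound)
a_2 = 4: 22/9  (≤ bound)
a_3 = 2: 49/20  (≤ bound)
a_4 = 4: 218/89  (≤ bound)
a_5 = 2: 485/198  (> 112, stop)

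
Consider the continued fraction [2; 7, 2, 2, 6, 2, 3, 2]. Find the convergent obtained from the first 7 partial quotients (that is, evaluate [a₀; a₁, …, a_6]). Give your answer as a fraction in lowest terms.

Use the convergent recurrence hₖ = aₖ·hₖ₋₁ + hₖ₋₂ (and likewise for the denominators kₖ):
a_0 = 2: 2/1
a_1 = 7: 15/7
a_2 = 2: 32/15
a_3 = 2: 79/37
a_4 = 6: 506/237
a_5 = 2: 1091/511
a_6 = 3: 3779/1770

3779/1770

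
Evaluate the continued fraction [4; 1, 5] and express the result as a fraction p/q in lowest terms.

29/6

Collapse the nested fraction from the inside out:
Start with 5.
1 + 1/(5/1) = 1 + 1/5 = 6/5
4 + 1/(6/5) = 4 + 5/6 = 29/6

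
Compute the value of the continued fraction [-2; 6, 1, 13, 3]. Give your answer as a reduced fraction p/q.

Start with 3.
13 + 1/(3/1) = 13 + 1/3 = 40/3
1 + 1/(40/3) = 1 + 3/40 = 43/40
6 + 1/(43/40) = 6 + 40/43 = 298/43
-2 + 1/(298/43) = -2 + 43/298 = -553/298

-553/298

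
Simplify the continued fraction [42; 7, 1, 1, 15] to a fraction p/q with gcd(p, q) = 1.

9817/233

Start with 15.
1 + 1/(15/1) = 1 + 1/15 = 16/15
1 + 1/(16/15) = 1 + 15/16 = 31/16
7 + 1/(31/16) = 7 + 16/31 = 233/31
42 + 1/(233/31) = 42 + 31/233 = 9817/233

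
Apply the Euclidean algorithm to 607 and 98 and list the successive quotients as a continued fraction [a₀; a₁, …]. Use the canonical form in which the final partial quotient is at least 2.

607 = 6·98 + 19, so a_0 = 6
98 = 5·19 + 3, so a_1 = 5
19 = 6·3 + 1, so a_2 = 6
3 = 3·1 + 0, so a_3 = 3

[6; 5, 6, 3]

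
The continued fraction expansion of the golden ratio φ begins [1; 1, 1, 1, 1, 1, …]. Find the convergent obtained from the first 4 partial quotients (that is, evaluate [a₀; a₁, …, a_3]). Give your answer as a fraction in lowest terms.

Start with 1.
1 + 1/(1/1) = 1 + 1/1 = 2/1
1 + 1/(2/1) = 1 + 1/2 = 3/2
1 + 1/(3/2) = 1 + 2/3 = 5/3

5/3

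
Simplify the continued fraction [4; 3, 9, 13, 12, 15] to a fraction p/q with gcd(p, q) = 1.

288881/66847

Work from the innermost term outward:
Start with 15.
12 + 1/(15/1) = 12 + 1/15 = 181/15
13 + 1/(181/15) = 13 + 15/181 = 2368/181
9 + 1/(2368/181) = 9 + 181/2368 = 21493/2368
3 + 1/(21493/2368) = 3 + 2368/21493 = 66847/21493
4 + 1/(66847/21493) = 4 + 21493/66847 = 288881/66847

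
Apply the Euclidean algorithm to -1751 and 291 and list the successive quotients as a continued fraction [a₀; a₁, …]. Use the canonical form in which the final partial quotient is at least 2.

-1751 ÷ 291 → quotient -7, remainder 286
291 ÷ 286 → quotient 1, remainder 5
286 ÷ 5 → quotient 57, remainder 1
5 ÷ 1 → quotient 5, remainder 0

[-7; 1, 57, 5]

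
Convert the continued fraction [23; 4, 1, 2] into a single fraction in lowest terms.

325/14

Starting at the tail and folding back:
Start with 2.
1 + 1/(2/1) = 1 + 1/2 = 3/2
4 + 1/(3/2) = 4 + 2/3 = 14/3
23 + 1/(14/3) = 23 + 3/14 = 325/14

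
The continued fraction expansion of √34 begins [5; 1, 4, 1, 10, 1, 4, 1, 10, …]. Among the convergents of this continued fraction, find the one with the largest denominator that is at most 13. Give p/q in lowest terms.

35/6

a_0 = 5: 5/1  (≤ bound)
a_1 = 1: 6/1  (≤ bound)
a_2 = 4: 29/5  (≤ bound)
a_3 = 1: 35/6  (≤ bound)
a_4 = 10: 379/65  (> 13, stop)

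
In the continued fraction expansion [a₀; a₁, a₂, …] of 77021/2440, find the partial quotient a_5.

77021 ÷ 2440 → quotient 31, remainder 1381
2440 ÷ 1381 → quotient 1, remainder 1059
1381 ÷ 1059 → quotient 1, remainder 322
1059 ÷ 322 → quotient 3, remainder 93
322 ÷ 93 → quotient 3, remainder 43
93 ÷ 43 → quotient 2, remainder 7

2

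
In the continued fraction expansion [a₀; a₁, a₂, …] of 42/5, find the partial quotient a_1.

Run the Euclidean algorithm, recording each quotient:
⌊42/5⌋ = 8, remainder 2
⌊5/2⌋ = 2, remainder 1

2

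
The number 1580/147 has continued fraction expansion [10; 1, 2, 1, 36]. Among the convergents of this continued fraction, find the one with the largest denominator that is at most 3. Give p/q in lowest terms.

a_0 = 10: 10/1  (≤ bound)
a_1 = 1: 11/1  (≤ bound)
a_2 = 2: 32/3  (≤ bound)
a_3 = 1: 43/4  (> 3, stop)

32/3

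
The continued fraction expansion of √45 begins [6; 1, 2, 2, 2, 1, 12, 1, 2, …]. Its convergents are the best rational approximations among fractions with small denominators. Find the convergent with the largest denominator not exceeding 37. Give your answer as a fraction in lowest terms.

161/24

List convergents until the denominator exceeds the bound:
a_0 = 6: 6/1  (≤ bound)
a_1 = 1: 7/1  (≤ bound)
a_2 = 2: 20/3  (≤ bound)
a_3 = 2: 47/7  (≤ bound)
a_4 = 2: 114/17  (≤ bound)
a_5 = 1: 161/24  (≤ bound)
a_6 = 12: 2046/305  (> 37, stop)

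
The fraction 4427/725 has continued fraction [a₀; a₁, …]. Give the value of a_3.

2

⌊4427/725⌋ = 6, remainder 77
⌊725/77⌋ = 9, remainder 32
⌊77/32⌋ = 2, remainder 13
⌊32/13⌋ = 2, remainder 6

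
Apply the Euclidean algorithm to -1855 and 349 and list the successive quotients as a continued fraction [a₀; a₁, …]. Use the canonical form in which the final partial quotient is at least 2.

Repeatedly divide and take the remainder:
⌊-1855/349⌋ = -6, remainder 239
⌊349/239⌋ = 1, remainder 110
⌊239/110⌋ = 2, remainder 19
⌊110/19⌋ = 5, remainder 15
⌊19/15⌋ = 1, remainder 4
⌊15/4⌋ = 3, remainder 3
⌊4/3⌋ = 1, remainder 1
⌊3/1⌋ = 3, remainder 0

[-6; 1, 2, 5, 1, 3, 1, 3]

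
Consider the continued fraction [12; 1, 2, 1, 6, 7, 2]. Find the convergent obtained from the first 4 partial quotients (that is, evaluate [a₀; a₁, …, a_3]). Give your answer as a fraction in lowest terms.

Use the convergent recurrence hₖ = aₖ·hₖ₋₁ + hₖ₋₂ (and likewise for the denominators kₖ):
a_0 = 12: 12/1
a_1 = 1: 13/1
a_2 = 2: 38/3
a_3 = 1: 51/4

51/4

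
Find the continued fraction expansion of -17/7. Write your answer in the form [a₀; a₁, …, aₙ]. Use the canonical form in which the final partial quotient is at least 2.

Run the Euclidean algorithm, recording each quotient:
-17 = -3·7 + 4, so a_0 = -3
7 = 1·4 + 3, so a_1 = 1
4 = 1·3 + 1, so a_2 = 1
3 = 3·1 + 0, so a_3 = 3

[-3; 1, 1, 3]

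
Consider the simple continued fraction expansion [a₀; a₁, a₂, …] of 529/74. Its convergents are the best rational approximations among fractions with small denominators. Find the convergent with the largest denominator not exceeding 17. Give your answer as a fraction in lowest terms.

50/7

a_0 = 7: 7/1  (≤ bound)
a_1 = 6: 43/6  (≤ bound)
a_2 = 1: 50/7  (≤ bound)
a_3 = 2: 143/20  (> 17, stop)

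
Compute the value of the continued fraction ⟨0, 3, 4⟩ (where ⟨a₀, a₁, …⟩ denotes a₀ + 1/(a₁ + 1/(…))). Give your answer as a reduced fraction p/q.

Work from the innermost term outward:
Start with 4.
3 + 1/(4/1) = 3 + 1/4 = 13/4
0 + 1/(13/4) = 0 + 4/13 = 4/13

4/13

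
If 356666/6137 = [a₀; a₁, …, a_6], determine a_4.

Repeatedly divide and take the remainder:
356666 ÷ 6137 → quotient 58, remainder 720
6137 ÷ 720 → quotient 8, remainder 377
720 ÷ 377 → quotient 1, remainder 343
377 ÷ 343 → quotient 1, remainder 34
343 ÷ 34 → quotient 10, remainder 3

10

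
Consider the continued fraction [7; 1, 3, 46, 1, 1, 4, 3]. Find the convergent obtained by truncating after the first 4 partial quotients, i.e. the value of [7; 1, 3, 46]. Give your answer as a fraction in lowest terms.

Start with 46.
3 + 1/(46/1) = 3 + 1/46 = 139/46
1 + 1/(139/46) = 1 + 46/139 = 185/139
7 + 1/(185/139) = 7 + 139/185 = 1434/185

1434/185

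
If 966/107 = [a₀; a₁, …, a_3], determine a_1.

35

966 ÷ 107 → quotient 9, remainder 3
107 ÷ 3 → quotient 35, remainder 2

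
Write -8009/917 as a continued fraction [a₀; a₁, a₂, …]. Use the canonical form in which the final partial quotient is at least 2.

Repeatedly divide and take the remainder:
-8009 ÷ 917 → quotient -9, remainder 244
917 ÷ 244 → quotient 3, remainder 185
244 ÷ 185 → quotient 1, remainder 59
185 ÷ 59 → quotient 3, remainder 8
59 ÷ 8 → quotient 7, remainder 3
8 ÷ 3 → quotient 2, remainder 2
3 ÷ 2 → quotient 1, remainder 1
2 ÷ 1 → quotient 2, remainder 0

[-9; 3, 1, 3, 7, 2, 1, 2]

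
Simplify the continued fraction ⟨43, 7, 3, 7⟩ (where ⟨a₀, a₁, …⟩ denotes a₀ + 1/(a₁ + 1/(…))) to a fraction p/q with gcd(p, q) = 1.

a_0 = 43: 43/1
a_1 = 7: 302/7
a_2 = 3: 949/22
a_3 = 7: 6945/161

6945/161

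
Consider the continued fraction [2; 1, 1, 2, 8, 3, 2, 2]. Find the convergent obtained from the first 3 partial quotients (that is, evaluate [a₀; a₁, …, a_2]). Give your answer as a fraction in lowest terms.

Starting at the tail and folding back:
Start with 1.
1 + 1/(1/1) = 1 + 1/1 = 2/1
2 + 1/(2/1) = 2 + 1/2 = 5/2

5/2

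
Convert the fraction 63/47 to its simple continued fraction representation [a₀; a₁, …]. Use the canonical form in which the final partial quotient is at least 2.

63 ÷ 47 → quotient 1, remainder 16
47 ÷ 16 → quotient 2, remainder 15
16 ÷ 15 → quotient 1, remainder 1
15 ÷ 1 → quotient 15, remainder 0

[1; 2, 1, 15]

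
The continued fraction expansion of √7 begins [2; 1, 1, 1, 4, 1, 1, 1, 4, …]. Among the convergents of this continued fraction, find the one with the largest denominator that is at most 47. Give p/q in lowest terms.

82/31

a_0 = 2: 2/1  (≤ bound)
a_1 = 1: 3/1  (≤ bound)
a_2 = 1: 5/2  (≤ bound)
a_3 = 1: 8/3  (≤ bound)
a_4 = 4: 37/14  (≤ bound)
a_5 = 1: 45/17  (≤ bound)
a_6 = 1: 82/31  (≤ bound)
a_7 = 1: 127/48  (> 47, stop)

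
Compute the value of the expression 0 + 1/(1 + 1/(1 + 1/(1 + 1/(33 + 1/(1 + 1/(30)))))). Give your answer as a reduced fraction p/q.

2137/3221

Start with 30.
1 + 1/(30/1) = 1 + 1/30 = 31/30
33 + 1/(31/30) = 33 + 30/31 = 1053/31
1 + 1/(1053/31) = 1 + 31/1053 = 1084/1053
1 + 1/(1084/1053) = 1 + 1053/1084 = 2137/1084
1 + 1/(2137/1084) = 1 + 1084/2137 = 3221/2137
0 + 1/(3221/2137) = 0 + 2137/3221 = 2137/3221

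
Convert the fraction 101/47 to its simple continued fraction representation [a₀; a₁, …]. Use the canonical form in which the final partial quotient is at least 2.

Run the Euclidean algorithm, recording each quotient:
⌊101/47⌋ = 2, remainder 7
⌊47/7⌋ = 6, remainder 5
⌊7/5⌋ = 1, remainder 2
⌊5/2⌋ = 2, remainder 1
⌊2/1⌋ = 2, remainder 0

[2; 6, 1, 2, 2]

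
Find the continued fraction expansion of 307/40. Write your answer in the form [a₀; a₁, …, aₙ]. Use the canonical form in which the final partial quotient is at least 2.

Run the Euclidean algorithm, recording each quotient:
⌊307/40⌋ = 7, remainder 27
⌊40/27⌋ = 1, remainder 13
⌊27/13⌋ = 2, remainder 1
⌊13/1⌋ = 13, remainder 0

[7; 1, 2, 13]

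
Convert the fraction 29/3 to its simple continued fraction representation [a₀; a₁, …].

29 ÷ 3 → quotient 9, remainder 2
3 ÷ 2 → quotient 1, remainder 1
2 ÷ 1 → quotient 2, remainder 0

[9; 1, 2]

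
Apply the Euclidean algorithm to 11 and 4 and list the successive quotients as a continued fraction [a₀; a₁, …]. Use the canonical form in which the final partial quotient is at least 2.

[2; 1, 3]

11 ÷ 4 → quotient 2, remainder 3
4 ÷ 3 → quotient 1, remainder 1
3 ÷ 1 → quotient 3, remainder 0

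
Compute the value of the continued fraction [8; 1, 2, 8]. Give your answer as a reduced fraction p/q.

217/25

Build up convergents one term at a time:
a_0 = 8: 8/1
a_1 = 1: 9/1
a_2 = 2: 26/3
a_3 = 8: 217/25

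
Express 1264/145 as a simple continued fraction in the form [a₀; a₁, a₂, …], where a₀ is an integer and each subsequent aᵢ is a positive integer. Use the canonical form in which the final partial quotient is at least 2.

[8; 1, 2, 1, 1, 6, 3]

1264 = 8·145 + 104, so a_0 = 8
145 = 1·104 + 41, so a_1 = 1
104 = 2·41 + 22, so a_2 = 2
41 = 1·22 + 19, so a_3 = 1
22 = 1·19 + 3, so a_4 = 1
19 = 6·3 + 1, so a_5 = 6
3 = 3·1 + 0, so a_6 = 3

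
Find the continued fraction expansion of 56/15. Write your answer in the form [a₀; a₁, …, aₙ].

[3; 1, 2, 1, 3]

56 = 3·15 + 11, so a_0 = 3
15 = 1·11 + 4, so a_1 = 1
11 = 2·4 + 3, so a_2 = 2
4 = 1·3 + 1, so a_3 = 1
3 = 3·1 + 0, so a_4 = 3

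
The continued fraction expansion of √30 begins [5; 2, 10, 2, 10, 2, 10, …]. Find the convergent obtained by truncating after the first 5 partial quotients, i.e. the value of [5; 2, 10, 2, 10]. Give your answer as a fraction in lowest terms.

2525/461

Build up convergents one term at a time:
a_0 = 5: 5/1
a_1 = 2: 11/2
a_2 = 10: 115/21
a_3 = 2: 241/44
a_4 = 10: 2525/461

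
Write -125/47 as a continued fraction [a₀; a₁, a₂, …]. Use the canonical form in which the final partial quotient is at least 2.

[-3; 2, 1, 15]

-125 = -3·47 + 16, so a_0 = -3
47 = 2·16 + 15, so a_1 = 2
16 = 1·15 + 1, so a_2 = 1
15 = 15·1 + 0, so a_3 = 15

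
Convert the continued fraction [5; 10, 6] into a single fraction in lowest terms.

311/61

Start with 6.
10 + 1/(6/1) = 10 + 1/6 = 61/6
5 + 1/(61/6) = 5 + 6/61 = 311/61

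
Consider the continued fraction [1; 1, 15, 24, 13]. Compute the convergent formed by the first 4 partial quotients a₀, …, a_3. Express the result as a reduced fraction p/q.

Work from the innermost term outward:
Start with 24.
15 + 1/(24/1) = 15 + 1/24 = 361/24
1 + 1/(361/24) = 1 + 24/361 = 385/361
1 + 1/(385/361) = 1 + 361/385 = 746/385

746/385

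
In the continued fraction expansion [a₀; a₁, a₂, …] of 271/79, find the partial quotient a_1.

271 = 3·79 + 34, so a_0 = 3
79 = 2·34 + 11, so a_1 = 2

2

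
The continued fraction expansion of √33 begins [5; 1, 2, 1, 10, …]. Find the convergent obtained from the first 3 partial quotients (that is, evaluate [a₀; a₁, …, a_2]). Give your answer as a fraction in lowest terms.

a_0 = 5: 5/1
a_1 = 1: 6/1
a_2 = 2: 17/3

17/3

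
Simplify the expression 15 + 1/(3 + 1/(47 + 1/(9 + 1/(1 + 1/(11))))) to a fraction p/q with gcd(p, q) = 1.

Start with 11.
1 + 1/(11/1) = 1 + 1/11 = 12/11
9 + 1/(12/11) = 9 + 11/12 = 119/12
47 + 1/(119/12) = 47 + 12/119 = 5605/119
3 + 1/(5605/119) = 3 + 119/5605 = 16934/5605
15 + 1/(16934/5605) = 15 + 5605/16934 = 259615/16934

259615/16934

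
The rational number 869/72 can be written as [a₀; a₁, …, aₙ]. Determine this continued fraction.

869 ÷ 72 → quotient 12, remainder 5
72 ÷ 5 → quotient 14, remainder 2
5 ÷ 2 → quotient 2, remainder 1
2 ÷ 1 → quotient 2, remainder 0

[12; 14, 2, 2]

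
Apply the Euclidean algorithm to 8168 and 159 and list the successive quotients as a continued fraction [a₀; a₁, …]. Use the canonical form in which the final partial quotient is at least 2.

[51; 2, 1, 2, 3, 1, 1, 2]

Run the Euclidean algorithm, recording each quotient:
8168 = 51·159 + 59, so a_0 = 51
159 = 2·59 + 41, so a_1 = 2
59 = 1·41 + 18, so a_2 = 1
41 = 2·18 + 5, so a_3 = 2
18 = 3·5 + 3, so a_4 = 3
5 = 1·3 + 2, so a_5 = 1
3 = 1·2 + 1, so a_6 = 1
2 = 2·1 + 0, so a_7 = 2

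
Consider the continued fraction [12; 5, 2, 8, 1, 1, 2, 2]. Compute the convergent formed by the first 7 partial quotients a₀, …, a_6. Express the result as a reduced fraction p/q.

a_0 = 12: 12/1
a_1 = 5: 61/5
a_2 = 2: 134/11
a_3 = 8: 1133/93
a_4 = 1: 1267/104
a_5 = 1: 2400/197
a_6 = 2: 6067/498

6067/498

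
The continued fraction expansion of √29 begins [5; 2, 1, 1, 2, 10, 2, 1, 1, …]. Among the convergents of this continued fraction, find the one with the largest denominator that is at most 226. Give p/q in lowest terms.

List convergents until the denominator exceeds the bound:
a_0 = 5: 5/1  (≤ bound)
a_1 = 2: 11/2  (≤ bound)
a_2 = 1: 16/3  (≤ bound)
a_3 = 1: 27/5  (≤ bound)
a_4 = 2: 70/13  (≤ bound)
a_5 = 10: 727/135  (≤ bound)
a_6 = 2: 1524/283  (> 226, stop)

727/135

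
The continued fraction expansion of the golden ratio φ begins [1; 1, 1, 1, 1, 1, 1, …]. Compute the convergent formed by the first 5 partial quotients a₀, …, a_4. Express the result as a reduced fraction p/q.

8/5

Start with 1.
1 + 1/(1/1) = 1 + 1/1 = 2/1
1 + 1/(2/1) = 1 + 1/2 = 3/2
1 + 1/(3/2) = 1 + 2/3 = 5/3
1 + 1/(5/3) = 1 + 3/5 = 8/5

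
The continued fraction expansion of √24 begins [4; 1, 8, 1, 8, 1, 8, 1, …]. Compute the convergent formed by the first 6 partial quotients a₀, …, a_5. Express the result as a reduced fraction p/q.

Compute successive convergents:
a_0 = 4: 4/1
a_1 = 1: 5/1
a_2 = 8: 44/9
a_3 = 1: 49/10
a_4 = 8: 436/89
a_5 = 1: 485/99

485/99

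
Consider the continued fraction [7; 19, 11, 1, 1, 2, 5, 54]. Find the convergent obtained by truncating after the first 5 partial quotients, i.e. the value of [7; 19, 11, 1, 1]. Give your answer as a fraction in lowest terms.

a_0 = 7: 7/1
a_1 = 19: 134/19
a_2 = 11: 1481/210
a_3 = 1: 1615/229
a_4 = 1: 3096/439

3096/439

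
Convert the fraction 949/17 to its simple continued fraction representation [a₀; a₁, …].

[55; 1, 4, 1, 2]

⌊949/17⌋ = 55, remainder 14
⌊17/14⌋ = 1, remainder 3
⌊14/3⌋ = 4, remainder 2
⌊3/2⌋ = 1, remainder 1
⌊2/1⌋ = 2, remainder 0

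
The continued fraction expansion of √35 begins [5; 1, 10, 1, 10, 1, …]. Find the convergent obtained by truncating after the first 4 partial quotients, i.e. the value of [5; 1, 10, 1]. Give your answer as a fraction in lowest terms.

a_0 = 5: 5/1
a_1 = 1: 6/1
a_2 = 10: 65/11
a_3 = 1: 71/12

71/12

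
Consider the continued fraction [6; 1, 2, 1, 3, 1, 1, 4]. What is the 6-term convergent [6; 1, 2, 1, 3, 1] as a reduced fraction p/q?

Build up convergents one term at a time:
a_0 = 6: 6/1
a_1 = 1: 7/1
a_2 = 2: 20/3
a_3 = 1: 27/4
a_4 = 3: 101/15
a_5 = 1: 128/19

128/19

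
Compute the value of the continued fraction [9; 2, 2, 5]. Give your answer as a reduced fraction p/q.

Start with 5.
2 + 1/(5/1) = 2 + 1/5 = 11/5
2 + 1/(11/5) = 2 + 5/11 = 27/11
9 + 1/(27/11) = 9 + 11/27 = 254/27

254/27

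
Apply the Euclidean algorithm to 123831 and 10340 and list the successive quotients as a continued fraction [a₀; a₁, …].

[11; 1, 40, 1, 1, 9, 13]

Apply division with remainder until the remainder is 0:
123831 = 11·10340 + 10091, so a_0 = 11
10340 = 1·10091 + 249, so a_1 = 1
10091 = 40·249 + 131, so a_2 = 40
249 = 1·131 + 118, so a_3 = 1
131 = 1·118 + 13, so a_4 = 1
118 = 9·13 + 1, so a_5 = 9
13 = 13·1 + 0, so a_6 = 13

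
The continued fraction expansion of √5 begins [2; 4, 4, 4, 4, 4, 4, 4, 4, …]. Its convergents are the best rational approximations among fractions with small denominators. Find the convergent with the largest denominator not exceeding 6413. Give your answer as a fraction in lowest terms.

a_0 = 2: 2/1  (≤ bound)
a_1 = 4: 9/4  (≤ bound)
a_2 = 4: 38/17  (≤ bound)
a_3 = 4: 161/72  (≤ bound)
a_4 = 4: 682/305  (≤ bound)
a_5 = 4: 2889/1292  (≤ bound)
a_6 = 4: 12238/5473  (≤ bound)
a_7 = 4: 51841/23184  (> 6413, stop)

12238/5473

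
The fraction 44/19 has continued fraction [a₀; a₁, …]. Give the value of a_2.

6

44 = 2·19 + 6, so a_0 = 2
19 = 3·6 + 1, so a_1 = 3
6 = 6·1 + 0, so a_2 = 6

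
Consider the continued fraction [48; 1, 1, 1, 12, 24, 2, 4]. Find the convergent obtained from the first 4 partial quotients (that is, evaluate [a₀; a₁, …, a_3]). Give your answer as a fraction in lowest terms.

146/3

Work from the innermost term outward:
Start with 1.
1 + 1/(1/1) = 1 + 1/1 = 2/1
1 + 1/(2/1) = 1 + 1/2 = 3/2
48 + 1/(3/2) = 48 + 2/3 = 146/3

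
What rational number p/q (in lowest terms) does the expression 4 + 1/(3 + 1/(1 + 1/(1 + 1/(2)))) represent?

77/18

Start with 2.
1 + 1/(2/1) = 1 + 1/2 = 3/2
1 + 1/(3/2) = 1 + 2/3 = 5/3
3 + 1/(5/3) = 3 + 3/5 = 18/5
4 + 1/(18/5) = 4 + 5/18 = 77/18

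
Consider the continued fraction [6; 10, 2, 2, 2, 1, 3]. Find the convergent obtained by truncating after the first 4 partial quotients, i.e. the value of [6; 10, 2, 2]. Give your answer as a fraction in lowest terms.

317/52

a_0 = 6: 6/1
a_1 = 10: 61/10
a_2 = 2: 128/21
a_3 = 2: 317/52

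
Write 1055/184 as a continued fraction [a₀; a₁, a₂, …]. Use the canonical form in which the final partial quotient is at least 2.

⌊1055/184⌋ = 5, remainder 135
⌊184/135⌋ = 1, remainder 49
⌊135/49⌋ = 2, remainder 37
⌊49/37⌋ = 1, remainder 12
⌊37/12⌋ = 3, remainder 1
⌊12/1⌋ = 12, remainder 0

[5; 1, 2, 1, 3, 12]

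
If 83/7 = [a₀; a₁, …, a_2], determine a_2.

6

Repeatedly divide and take the remainder:
83 ÷ 7 → quotient 11, remainder 6
7 ÷ 6 → quotient 1, remainder 1
6 ÷ 1 → quotient 6, remainder 0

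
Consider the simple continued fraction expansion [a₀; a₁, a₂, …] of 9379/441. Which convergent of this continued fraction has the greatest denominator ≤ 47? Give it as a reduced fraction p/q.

List convergents until the denominator exceeds the bound:
a_0 = 21: 21/1  (≤ bound)
a_1 = 3: 64/3  (≤ bound)
a_2 = 1: 85/4  (≤ bound)
a_3 = 2: 234/11  (≤ bound)
a_4 = 1: 319/15  (≤ bound)
a_5 = 4: 1510/71  (> 47, stop)

319/15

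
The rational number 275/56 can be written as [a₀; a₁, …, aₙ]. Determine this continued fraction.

⌊275/56⌋ = 4, remainder 51
⌊56/51⌋ = 1, remainder 5
⌊51/5⌋ = 10, remainder 1
⌊5/1⌋ = 5, remainder 0

[4; 1, 10, 5]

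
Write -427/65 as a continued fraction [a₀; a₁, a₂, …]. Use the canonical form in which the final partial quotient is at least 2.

-427 ÷ 65 → quotient -7, remainder 28
65 ÷ 28 → quotient 2, remainder 9
28 ÷ 9 → quotient 3, remainder 1
9 ÷ 1 → quotient 9, remainder 0

[-7; 2, 3, 9]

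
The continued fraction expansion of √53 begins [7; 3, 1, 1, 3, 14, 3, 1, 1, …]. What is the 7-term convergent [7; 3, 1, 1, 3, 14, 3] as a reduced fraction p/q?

a_0 = 7: 7/1
a_1 = 3: 22/3
a_2 = 1: 29/4
a_3 = 1: 51/7
a_4 = 3: 182/25
a_5 = 14: 2599/357
a_6 = 3: 7979/1096

7979/1096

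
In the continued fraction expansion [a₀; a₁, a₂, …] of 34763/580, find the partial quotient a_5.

Run the Euclidean algorithm, recording each quotient:
34763 ÷ 580 → quotient 59, remainder 543
580 ÷ 543 → quotient 1, remainder 37
543 ÷ 37 → quotient 14, remainder 25
37 ÷ 25 → quotient 1, remainder 12
25 ÷ 12 → quotient 2, remainder 1
12 ÷ 1 → quotient 12, remainder 0

12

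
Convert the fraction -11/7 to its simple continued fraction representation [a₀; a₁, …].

[-2; 2, 3]

⌊-11/7⌋ = -2, remainder 3
⌊7/3⌋ = 2, remainder 1
⌊3/1⌋ = 3, remainder 0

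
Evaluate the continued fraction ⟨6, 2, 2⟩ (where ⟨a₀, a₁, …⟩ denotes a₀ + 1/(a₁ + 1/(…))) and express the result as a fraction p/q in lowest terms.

Start with 2.
2 + 1/(2/1) = 2 + 1/2 = 5/2
6 + 1/(5/2) = 6 + 2/5 = 32/5

32/5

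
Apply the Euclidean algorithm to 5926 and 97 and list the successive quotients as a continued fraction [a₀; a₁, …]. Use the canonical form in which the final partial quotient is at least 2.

[61; 10, 1, 3, 2]

⌊5926/97⌋ = 61, remainder 9
⌊97/9⌋ = 10, remainder 7
⌊9/7⌋ = 1, remainder 2
⌊7/2⌋ = 3, remainder 1
⌊2/1⌋ = 2, remainder 0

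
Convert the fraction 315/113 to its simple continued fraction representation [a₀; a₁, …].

[2; 1, 3, 1, 2, 2, 3]

⌊315/113⌋ = 2, remainder 89
⌊113/89⌋ = 1, remainder 24
⌊89/24⌋ = 3, remainder 17
⌊24/17⌋ = 1, remainder 7
⌊17/7⌋ = 2, remainder 3
⌊7/3⌋ = 2, remainder 1
⌊3/1⌋ = 3, remainder 0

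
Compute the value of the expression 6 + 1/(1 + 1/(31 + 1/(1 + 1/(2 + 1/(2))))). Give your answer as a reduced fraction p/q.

Start with 2.
2 + 1/(2/1) = 2 + 1/2 = 5/2
1 + 1/(5/2) = 1 + 2/5 = 7/5
31 + 1/(7/5) = 31 + 5/7 = 222/7
1 + 1/(222/7) = 1 + 7/222 = 229/222
6 + 1/(229/222) = 6 + 222/229 = 1596/229

1596/229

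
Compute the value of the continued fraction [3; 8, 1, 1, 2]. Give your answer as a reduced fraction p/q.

134/43

Start with 2.
1 + 1/(2/1) = 1 + 1/2 = 3/2
1 + 1/(3/2) = 1 + 2/3 = 5/3
8 + 1/(5/3) = 8 + 3/5 = 43/5
3 + 1/(43/5) = 3 + 5/43 = 134/43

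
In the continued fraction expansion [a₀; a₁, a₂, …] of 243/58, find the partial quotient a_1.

5

243 = 4·58 + 11, so a_0 = 4
58 = 5·11 + 3, so a_1 = 5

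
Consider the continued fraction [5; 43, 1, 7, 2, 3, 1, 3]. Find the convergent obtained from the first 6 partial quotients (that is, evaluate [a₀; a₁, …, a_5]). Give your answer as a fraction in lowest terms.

13004/2589

Work from the innermost term outward:
Start with 3.
2 + 1/(3/1) = 2 + 1/3 = 7/3
7 + 1/(7/3) = 7 + 3/7 = 52/7
1 + 1/(52/7) = 1 + 7/52 = 59/52
43 + 1/(59/52) = 43 + 52/59 = 2589/59
5 + 1/(2589/59) = 5 + 59/2589 = 13004/2589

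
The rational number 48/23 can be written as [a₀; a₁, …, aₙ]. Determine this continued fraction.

48 ÷ 23 → quotient 2, remainder 2
23 ÷ 2 → quotient 11, remainder 1
2 ÷ 1 → quotient 2, remainder 0

[2; 11, 2]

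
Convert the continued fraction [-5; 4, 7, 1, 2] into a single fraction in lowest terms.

-452/95

Compute successive convergents:
a_0 = -5: -5/1
a_1 = 4: -19/4
a_2 = 7: -138/29
a_3 = 1: -157/33
a_4 = 2: -452/95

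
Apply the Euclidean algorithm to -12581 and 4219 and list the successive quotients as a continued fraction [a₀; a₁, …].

[-3; 55, 1, 1, 18, 2]

-12581 ÷ 4219 → quotient -3, remainder 76
4219 ÷ 76 → quotient 55, remainder 39
76 ÷ 39 → quotient 1, remainder 37
39 ÷ 37 → quotient 1, remainder 2
37 ÷ 2 → quotient 18, remainder 1
2 ÷ 1 → quotient 2, remainder 0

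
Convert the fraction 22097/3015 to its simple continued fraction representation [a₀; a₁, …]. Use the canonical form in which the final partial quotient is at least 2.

[7; 3, 25, 2, 3, 2, 2]

Apply division with remainder until the remainder is 0:
⌊22097/3015⌋ = 7, remainder 992
⌊3015/992⌋ = 3, remainder 39
⌊992/39⌋ = 25, remainder 17
⌊39/17⌋ = 2, remainder 5
⌊17/5⌋ = 3, remainder 2
⌊5/2⌋ = 2, remainder 1
⌊2/1⌋ = 2, remainder 0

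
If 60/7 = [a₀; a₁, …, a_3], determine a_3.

3

Repeatedly divide and take the remainder:
60 ÷ 7 → quotient 8, remainder 4
7 ÷ 4 → quotient 1, remainder 3
4 ÷ 3 → quotient 1, remainder 1
3 ÷ 1 → quotient 3, remainder 0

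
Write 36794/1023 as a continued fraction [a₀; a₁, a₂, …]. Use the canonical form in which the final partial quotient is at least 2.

[35; 1, 29, 11, 3]

Repeatedly divide and take the remainder:
36794 ÷ 1023 → quotient 35, remainder 989
1023 ÷ 989 → quotient 1, remainder 34
989 ÷ 34 → quotient 29, remainder 3
34 ÷ 3 → quotient 11, remainder 1
3 ÷ 1 → quotient 3, remainder 0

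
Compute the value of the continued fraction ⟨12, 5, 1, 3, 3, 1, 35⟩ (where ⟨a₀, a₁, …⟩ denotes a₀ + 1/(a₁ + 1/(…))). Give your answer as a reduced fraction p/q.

42668/3505

Starting at the tail and folding back:
Start with 35.
1 + 1/(35/1) = 1 + 1/35 = 36/35
3 + 1/(36/35) = 3 + 35/36 = 143/36
3 + 1/(143/36) = 3 + 36/143 = 465/143
1 + 1/(465/143) = 1 + 143/465 = 608/465
5 + 1/(608/465) = 5 + 465/608 = 3505/608
12 + 1/(3505/608) = 12 + 608/3505 = 42668/3505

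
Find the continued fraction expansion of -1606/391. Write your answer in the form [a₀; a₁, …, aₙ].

[-5; 1, 8, 3, 4, 3]

-1606 = -5·391 + 349, so a_0 = -5
391 = 1·349 + 42, so a_1 = 1
349 = 8·42 + 13, so a_2 = 8
42 = 3·13 + 3, so a_3 = 3
13 = 4·3 + 1, so a_4 = 4
3 = 3·1 + 0, so a_5 = 3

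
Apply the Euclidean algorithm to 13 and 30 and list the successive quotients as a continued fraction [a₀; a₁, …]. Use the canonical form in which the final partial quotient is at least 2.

[0; 2, 3, 4]

Repeatedly divide and take the remainder:
13 = 0·30 + 13, so a_0 = 0
30 = 2·13 + 4, so a_1 = 2
13 = 3·4 + 1, so a_2 = 3
4 = 4·1 + 0, so a_3 = 4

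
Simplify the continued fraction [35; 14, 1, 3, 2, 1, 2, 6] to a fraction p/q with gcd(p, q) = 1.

115513/3294

Build up convergents one term at a time:
a_0 = 35: 35/1
a_1 = 14: 491/14
a_2 = 1: 526/15
a_3 = 3: 2069/59
a_4 = 2: 4664/133
a_5 = 1: 6733/192
a_6 = 2: 18130/517
a_7 = 6: 115513/3294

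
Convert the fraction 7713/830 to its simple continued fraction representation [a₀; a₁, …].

⌊7713/830⌋ = 9, remainder 243
⌊830/243⌋ = 3, remainder 101
⌊243/101⌋ = 2, remainder 41
⌊101/41⌋ = 2, remainder 19
⌊41/19⌋ = 2, remainder 3
⌊19/3⌋ = 6, remainder 1
⌊3/1⌋ = 3, remainder 0

[9; 3, 2, 2, 2, 6, 3]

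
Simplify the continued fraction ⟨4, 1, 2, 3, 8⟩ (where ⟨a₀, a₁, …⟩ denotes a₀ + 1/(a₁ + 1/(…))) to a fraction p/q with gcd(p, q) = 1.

Use the convergent recurrence hₖ = aₖ·hₖ₋₁ + hₖ₋₂ (and likewise for the denominators kₖ):
a_0 = 4: 4/1
a_1 = 1: 5/1
a_2 = 2: 14/3
a_3 = 3: 47/10
a_4 = 8: 390/83

390/83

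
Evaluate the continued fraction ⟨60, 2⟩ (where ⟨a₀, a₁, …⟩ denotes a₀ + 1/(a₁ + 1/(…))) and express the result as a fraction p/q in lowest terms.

Start with 2.
60 + 1/(2/1) = 60 + 1/2 = 121/2

121/2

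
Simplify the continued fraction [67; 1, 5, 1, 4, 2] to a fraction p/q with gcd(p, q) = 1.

5089/75

Start with 2.
4 + 1/(2/1) = 4 + 1/2 = 9/2
1 + 1/(9/2) = 1 + 2/9 = 11/9
5 + 1/(11/9) = 5 + 9/11 = 64/11
1 + 1/(64/11) = 1 + 11/64 = 75/64
67 + 1/(75/64) = 67 + 64/75 = 5089/75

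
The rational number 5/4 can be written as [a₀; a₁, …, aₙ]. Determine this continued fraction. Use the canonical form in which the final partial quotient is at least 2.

Run the Euclidean algorithm, recording each quotient:
5 ÷ 4 → quotient 1, remainder 1
4 ÷ 1 → quotient 4, remainder 0

[1; 4]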